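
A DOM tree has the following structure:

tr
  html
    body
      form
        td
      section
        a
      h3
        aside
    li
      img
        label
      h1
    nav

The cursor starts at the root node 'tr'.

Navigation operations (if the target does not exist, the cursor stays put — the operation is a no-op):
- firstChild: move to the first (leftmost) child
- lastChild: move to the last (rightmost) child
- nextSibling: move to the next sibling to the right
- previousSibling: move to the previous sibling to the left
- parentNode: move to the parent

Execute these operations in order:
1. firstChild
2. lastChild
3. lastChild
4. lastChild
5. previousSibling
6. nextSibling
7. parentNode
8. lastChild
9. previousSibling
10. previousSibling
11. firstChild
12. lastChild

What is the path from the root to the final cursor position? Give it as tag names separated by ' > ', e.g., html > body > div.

Answer: tr > html > body > form > td

Derivation:
After 1 (firstChild): html
After 2 (lastChild): nav
After 3 (lastChild): nav (no-op, stayed)
After 4 (lastChild): nav (no-op, stayed)
After 5 (previousSibling): li
After 6 (nextSibling): nav
After 7 (parentNode): html
After 8 (lastChild): nav
After 9 (previousSibling): li
After 10 (previousSibling): body
After 11 (firstChild): form
After 12 (lastChild): td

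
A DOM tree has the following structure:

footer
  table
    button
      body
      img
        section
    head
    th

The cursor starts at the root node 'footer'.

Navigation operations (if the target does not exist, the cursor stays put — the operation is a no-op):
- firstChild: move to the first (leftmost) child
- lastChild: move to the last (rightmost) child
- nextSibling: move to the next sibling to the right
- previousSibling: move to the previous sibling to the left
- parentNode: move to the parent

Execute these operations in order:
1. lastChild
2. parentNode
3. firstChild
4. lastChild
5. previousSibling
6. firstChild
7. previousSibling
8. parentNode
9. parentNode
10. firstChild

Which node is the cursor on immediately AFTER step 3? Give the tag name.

After 1 (lastChild): table
After 2 (parentNode): footer
After 3 (firstChild): table

Answer: table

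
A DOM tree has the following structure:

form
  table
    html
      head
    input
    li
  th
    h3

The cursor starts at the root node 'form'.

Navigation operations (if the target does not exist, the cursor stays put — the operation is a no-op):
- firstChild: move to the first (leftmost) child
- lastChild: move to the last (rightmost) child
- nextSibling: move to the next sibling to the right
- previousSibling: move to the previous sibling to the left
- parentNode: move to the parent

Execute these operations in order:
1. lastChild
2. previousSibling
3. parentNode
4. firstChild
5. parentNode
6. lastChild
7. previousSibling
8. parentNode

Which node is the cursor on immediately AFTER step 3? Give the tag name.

After 1 (lastChild): th
After 2 (previousSibling): table
After 3 (parentNode): form

Answer: form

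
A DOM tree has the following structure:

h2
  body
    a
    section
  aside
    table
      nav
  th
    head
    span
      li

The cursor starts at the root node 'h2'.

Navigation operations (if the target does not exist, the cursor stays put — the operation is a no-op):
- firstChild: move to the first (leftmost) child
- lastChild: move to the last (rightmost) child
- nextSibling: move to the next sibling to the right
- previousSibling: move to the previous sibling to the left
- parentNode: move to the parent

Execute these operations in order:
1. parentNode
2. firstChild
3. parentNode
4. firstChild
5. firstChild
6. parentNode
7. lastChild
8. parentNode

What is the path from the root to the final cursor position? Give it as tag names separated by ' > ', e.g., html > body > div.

After 1 (parentNode): h2 (no-op, stayed)
After 2 (firstChild): body
After 3 (parentNode): h2
After 4 (firstChild): body
After 5 (firstChild): a
After 6 (parentNode): body
After 7 (lastChild): section
After 8 (parentNode): body

Answer: h2 > body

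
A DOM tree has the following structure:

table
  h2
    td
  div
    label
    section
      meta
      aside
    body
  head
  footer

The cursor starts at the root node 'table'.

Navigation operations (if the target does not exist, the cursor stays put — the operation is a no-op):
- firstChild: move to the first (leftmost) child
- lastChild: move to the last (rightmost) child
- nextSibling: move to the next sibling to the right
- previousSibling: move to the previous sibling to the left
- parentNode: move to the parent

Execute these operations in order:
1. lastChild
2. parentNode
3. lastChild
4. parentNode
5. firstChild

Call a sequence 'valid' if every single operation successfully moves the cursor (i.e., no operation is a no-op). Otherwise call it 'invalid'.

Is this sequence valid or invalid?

Answer: valid

Derivation:
After 1 (lastChild): footer
After 2 (parentNode): table
After 3 (lastChild): footer
After 4 (parentNode): table
After 5 (firstChild): h2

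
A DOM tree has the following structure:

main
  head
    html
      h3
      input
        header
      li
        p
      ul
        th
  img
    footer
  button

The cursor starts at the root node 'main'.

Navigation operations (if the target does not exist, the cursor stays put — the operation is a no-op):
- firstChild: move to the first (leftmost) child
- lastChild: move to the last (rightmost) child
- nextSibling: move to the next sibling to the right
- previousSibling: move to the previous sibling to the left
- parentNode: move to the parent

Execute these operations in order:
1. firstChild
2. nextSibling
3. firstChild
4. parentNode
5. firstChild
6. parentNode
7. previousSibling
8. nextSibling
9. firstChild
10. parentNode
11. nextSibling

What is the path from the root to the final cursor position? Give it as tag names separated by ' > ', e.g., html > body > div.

After 1 (firstChild): head
After 2 (nextSibling): img
After 3 (firstChild): footer
After 4 (parentNode): img
After 5 (firstChild): footer
After 6 (parentNode): img
After 7 (previousSibling): head
After 8 (nextSibling): img
After 9 (firstChild): footer
After 10 (parentNode): img
After 11 (nextSibling): button

Answer: main > button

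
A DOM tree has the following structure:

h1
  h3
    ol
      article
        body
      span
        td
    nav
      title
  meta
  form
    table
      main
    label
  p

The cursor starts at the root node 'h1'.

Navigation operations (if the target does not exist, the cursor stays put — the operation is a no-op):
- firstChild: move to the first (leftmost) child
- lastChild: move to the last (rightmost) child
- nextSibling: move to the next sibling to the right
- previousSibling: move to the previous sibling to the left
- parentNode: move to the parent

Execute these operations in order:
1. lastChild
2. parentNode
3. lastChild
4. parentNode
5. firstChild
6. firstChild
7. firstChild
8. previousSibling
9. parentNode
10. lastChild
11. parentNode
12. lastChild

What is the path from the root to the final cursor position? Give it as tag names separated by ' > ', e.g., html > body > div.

Answer: h1 > h3 > ol > span

Derivation:
After 1 (lastChild): p
After 2 (parentNode): h1
After 3 (lastChild): p
After 4 (parentNode): h1
After 5 (firstChild): h3
After 6 (firstChild): ol
After 7 (firstChild): article
After 8 (previousSibling): article (no-op, stayed)
After 9 (parentNode): ol
After 10 (lastChild): span
After 11 (parentNode): ol
After 12 (lastChild): span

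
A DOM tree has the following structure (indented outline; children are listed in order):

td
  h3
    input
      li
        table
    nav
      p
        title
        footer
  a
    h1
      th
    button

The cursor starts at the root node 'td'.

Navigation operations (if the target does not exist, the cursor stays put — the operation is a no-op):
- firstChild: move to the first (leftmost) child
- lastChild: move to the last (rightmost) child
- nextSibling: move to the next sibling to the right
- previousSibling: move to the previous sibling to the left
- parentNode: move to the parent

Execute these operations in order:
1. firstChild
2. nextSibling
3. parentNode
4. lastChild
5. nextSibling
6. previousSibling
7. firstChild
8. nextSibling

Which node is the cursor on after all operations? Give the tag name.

Answer: nav

Derivation:
After 1 (firstChild): h3
After 2 (nextSibling): a
After 3 (parentNode): td
After 4 (lastChild): a
After 5 (nextSibling): a (no-op, stayed)
After 6 (previousSibling): h3
After 7 (firstChild): input
After 8 (nextSibling): nav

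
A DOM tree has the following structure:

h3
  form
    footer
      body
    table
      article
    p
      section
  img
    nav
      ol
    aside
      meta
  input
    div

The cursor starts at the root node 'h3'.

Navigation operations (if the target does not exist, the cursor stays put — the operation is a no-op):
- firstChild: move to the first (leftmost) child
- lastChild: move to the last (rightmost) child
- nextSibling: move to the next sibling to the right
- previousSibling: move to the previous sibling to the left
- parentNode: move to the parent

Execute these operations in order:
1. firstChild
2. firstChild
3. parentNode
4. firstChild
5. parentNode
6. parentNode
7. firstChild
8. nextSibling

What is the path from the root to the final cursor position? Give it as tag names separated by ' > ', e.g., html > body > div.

Answer: h3 > img

Derivation:
After 1 (firstChild): form
After 2 (firstChild): footer
After 3 (parentNode): form
After 4 (firstChild): footer
After 5 (parentNode): form
After 6 (parentNode): h3
After 7 (firstChild): form
After 8 (nextSibling): img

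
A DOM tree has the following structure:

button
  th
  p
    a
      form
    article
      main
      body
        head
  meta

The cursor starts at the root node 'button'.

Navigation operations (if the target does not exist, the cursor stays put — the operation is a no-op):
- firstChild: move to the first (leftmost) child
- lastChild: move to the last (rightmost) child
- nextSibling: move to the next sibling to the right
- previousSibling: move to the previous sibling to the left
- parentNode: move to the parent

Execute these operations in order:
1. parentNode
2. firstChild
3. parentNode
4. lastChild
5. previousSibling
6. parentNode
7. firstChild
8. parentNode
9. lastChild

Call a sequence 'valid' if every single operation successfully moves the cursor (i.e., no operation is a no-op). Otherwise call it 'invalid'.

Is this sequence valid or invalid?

Answer: invalid

Derivation:
After 1 (parentNode): button (no-op, stayed)
After 2 (firstChild): th
After 3 (parentNode): button
After 4 (lastChild): meta
After 5 (previousSibling): p
After 6 (parentNode): button
After 7 (firstChild): th
After 8 (parentNode): button
After 9 (lastChild): meta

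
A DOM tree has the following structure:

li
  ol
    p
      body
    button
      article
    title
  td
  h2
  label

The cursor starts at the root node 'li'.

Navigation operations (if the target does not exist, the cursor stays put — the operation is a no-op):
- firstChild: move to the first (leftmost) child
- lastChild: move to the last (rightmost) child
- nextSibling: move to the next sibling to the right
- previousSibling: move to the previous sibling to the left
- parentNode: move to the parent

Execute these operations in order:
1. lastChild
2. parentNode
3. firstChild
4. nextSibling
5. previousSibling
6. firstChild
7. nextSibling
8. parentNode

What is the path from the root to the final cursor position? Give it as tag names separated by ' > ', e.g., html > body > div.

After 1 (lastChild): label
After 2 (parentNode): li
After 3 (firstChild): ol
After 4 (nextSibling): td
After 5 (previousSibling): ol
After 6 (firstChild): p
After 7 (nextSibling): button
After 8 (parentNode): ol

Answer: li > ol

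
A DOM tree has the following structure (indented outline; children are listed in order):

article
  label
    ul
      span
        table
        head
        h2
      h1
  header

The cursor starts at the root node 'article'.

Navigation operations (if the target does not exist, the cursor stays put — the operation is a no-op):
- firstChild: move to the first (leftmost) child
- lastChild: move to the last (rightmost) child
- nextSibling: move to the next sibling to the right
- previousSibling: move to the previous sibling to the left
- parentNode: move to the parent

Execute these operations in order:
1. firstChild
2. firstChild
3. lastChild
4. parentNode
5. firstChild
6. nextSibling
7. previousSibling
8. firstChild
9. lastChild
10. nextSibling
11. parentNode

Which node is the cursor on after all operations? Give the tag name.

Answer: span

Derivation:
After 1 (firstChild): label
After 2 (firstChild): ul
After 3 (lastChild): h1
After 4 (parentNode): ul
After 5 (firstChild): span
After 6 (nextSibling): h1
After 7 (previousSibling): span
After 8 (firstChild): table
After 9 (lastChild): table (no-op, stayed)
After 10 (nextSibling): head
After 11 (parentNode): span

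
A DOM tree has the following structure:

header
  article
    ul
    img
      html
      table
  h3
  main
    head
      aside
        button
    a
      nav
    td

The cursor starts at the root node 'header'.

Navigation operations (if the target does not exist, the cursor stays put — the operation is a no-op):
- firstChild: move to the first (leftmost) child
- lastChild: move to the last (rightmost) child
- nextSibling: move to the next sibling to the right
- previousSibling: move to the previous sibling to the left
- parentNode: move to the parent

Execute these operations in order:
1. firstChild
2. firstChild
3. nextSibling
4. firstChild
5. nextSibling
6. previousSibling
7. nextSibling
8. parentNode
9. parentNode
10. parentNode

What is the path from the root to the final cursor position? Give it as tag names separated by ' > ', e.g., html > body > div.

Answer: header

Derivation:
After 1 (firstChild): article
After 2 (firstChild): ul
After 3 (nextSibling): img
After 4 (firstChild): html
After 5 (nextSibling): table
After 6 (previousSibling): html
After 7 (nextSibling): table
After 8 (parentNode): img
After 9 (parentNode): article
After 10 (parentNode): header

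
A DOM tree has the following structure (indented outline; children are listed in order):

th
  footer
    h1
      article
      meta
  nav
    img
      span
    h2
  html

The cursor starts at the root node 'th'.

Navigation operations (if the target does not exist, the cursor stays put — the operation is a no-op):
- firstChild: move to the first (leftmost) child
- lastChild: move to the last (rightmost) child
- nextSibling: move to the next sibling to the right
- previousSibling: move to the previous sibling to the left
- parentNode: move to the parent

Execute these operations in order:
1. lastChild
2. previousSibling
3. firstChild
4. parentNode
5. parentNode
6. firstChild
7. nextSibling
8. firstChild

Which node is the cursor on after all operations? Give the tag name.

After 1 (lastChild): html
After 2 (previousSibling): nav
After 3 (firstChild): img
After 4 (parentNode): nav
After 5 (parentNode): th
After 6 (firstChild): footer
After 7 (nextSibling): nav
After 8 (firstChild): img

Answer: img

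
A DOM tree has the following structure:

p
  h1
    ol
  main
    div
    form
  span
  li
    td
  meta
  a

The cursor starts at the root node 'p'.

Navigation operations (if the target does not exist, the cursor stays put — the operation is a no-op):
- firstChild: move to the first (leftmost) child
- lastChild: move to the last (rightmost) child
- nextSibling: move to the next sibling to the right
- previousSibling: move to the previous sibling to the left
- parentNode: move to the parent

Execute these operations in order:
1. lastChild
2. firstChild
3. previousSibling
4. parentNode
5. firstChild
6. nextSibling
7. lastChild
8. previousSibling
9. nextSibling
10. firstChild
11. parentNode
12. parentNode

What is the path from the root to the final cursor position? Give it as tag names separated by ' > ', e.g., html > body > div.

Answer: p

Derivation:
After 1 (lastChild): a
After 2 (firstChild): a (no-op, stayed)
After 3 (previousSibling): meta
After 4 (parentNode): p
After 5 (firstChild): h1
After 6 (nextSibling): main
After 7 (lastChild): form
After 8 (previousSibling): div
After 9 (nextSibling): form
After 10 (firstChild): form (no-op, stayed)
After 11 (parentNode): main
After 12 (parentNode): p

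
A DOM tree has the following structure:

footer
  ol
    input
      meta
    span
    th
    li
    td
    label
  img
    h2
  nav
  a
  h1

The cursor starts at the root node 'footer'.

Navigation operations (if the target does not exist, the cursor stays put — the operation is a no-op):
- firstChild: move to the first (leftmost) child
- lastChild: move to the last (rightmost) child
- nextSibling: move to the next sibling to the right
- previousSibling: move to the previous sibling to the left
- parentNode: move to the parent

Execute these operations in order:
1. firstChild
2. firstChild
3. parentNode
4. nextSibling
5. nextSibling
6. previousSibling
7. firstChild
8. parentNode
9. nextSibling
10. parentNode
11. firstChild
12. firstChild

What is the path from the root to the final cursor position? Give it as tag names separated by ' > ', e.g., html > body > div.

Answer: footer > ol > input

Derivation:
After 1 (firstChild): ol
After 2 (firstChild): input
After 3 (parentNode): ol
After 4 (nextSibling): img
After 5 (nextSibling): nav
After 6 (previousSibling): img
After 7 (firstChild): h2
After 8 (parentNode): img
After 9 (nextSibling): nav
After 10 (parentNode): footer
After 11 (firstChild): ol
After 12 (firstChild): input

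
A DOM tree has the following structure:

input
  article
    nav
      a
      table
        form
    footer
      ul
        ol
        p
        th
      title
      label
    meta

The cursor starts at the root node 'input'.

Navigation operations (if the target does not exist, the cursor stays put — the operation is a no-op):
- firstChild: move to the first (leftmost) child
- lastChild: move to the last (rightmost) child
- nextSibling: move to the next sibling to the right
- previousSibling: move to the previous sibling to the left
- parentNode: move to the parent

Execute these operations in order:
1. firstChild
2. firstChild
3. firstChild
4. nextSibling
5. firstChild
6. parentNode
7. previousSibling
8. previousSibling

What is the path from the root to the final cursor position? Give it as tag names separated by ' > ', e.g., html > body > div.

After 1 (firstChild): article
After 2 (firstChild): nav
After 3 (firstChild): a
After 4 (nextSibling): table
After 5 (firstChild): form
After 6 (parentNode): table
After 7 (previousSibling): a
After 8 (previousSibling): a (no-op, stayed)

Answer: input > article > nav > a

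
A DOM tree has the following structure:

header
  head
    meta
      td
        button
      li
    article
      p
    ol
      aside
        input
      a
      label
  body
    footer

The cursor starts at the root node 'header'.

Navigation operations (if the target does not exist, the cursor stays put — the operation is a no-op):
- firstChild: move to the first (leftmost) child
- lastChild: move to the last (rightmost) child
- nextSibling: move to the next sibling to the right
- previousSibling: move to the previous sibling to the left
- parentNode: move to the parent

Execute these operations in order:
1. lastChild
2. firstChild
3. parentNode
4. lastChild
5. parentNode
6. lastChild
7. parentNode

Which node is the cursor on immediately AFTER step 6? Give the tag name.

After 1 (lastChild): body
After 2 (firstChild): footer
After 3 (parentNode): body
After 4 (lastChild): footer
After 5 (parentNode): body
After 6 (lastChild): footer

Answer: footer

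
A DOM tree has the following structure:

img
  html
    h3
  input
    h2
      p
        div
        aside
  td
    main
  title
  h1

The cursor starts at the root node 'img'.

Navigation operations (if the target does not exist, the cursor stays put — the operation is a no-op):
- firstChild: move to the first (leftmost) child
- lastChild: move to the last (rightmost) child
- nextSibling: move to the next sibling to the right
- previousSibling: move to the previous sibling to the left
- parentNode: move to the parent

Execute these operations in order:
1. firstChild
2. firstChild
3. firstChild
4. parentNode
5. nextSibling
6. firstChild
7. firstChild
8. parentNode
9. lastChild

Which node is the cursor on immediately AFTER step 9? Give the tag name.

Answer: p

Derivation:
After 1 (firstChild): html
After 2 (firstChild): h3
After 3 (firstChild): h3 (no-op, stayed)
After 4 (parentNode): html
After 5 (nextSibling): input
After 6 (firstChild): h2
After 7 (firstChild): p
After 8 (parentNode): h2
After 9 (lastChild): p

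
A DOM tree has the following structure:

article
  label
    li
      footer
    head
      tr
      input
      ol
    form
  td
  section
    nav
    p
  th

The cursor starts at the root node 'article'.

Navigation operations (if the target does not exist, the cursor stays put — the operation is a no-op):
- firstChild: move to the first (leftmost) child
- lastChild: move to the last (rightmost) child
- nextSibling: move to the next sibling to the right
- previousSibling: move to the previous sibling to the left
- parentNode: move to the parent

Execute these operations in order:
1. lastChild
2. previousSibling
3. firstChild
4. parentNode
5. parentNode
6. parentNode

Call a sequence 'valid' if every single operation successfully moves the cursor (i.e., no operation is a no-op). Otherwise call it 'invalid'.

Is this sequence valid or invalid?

Answer: invalid

Derivation:
After 1 (lastChild): th
After 2 (previousSibling): section
After 3 (firstChild): nav
After 4 (parentNode): section
After 5 (parentNode): article
After 6 (parentNode): article (no-op, stayed)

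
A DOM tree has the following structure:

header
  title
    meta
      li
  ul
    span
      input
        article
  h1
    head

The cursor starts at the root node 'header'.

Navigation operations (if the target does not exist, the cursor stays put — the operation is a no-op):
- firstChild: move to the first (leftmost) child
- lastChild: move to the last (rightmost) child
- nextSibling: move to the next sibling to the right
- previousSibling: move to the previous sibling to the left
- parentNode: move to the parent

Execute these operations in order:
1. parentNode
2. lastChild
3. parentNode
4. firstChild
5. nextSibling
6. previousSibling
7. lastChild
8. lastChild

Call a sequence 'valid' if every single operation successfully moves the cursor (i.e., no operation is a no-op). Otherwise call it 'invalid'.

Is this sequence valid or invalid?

Answer: invalid

Derivation:
After 1 (parentNode): header (no-op, stayed)
After 2 (lastChild): h1
After 3 (parentNode): header
After 4 (firstChild): title
After 5 (nextSibling): ul
After 6 (previousSibling): title
After 7 (lastChild): meta
After 8 (lastChild): li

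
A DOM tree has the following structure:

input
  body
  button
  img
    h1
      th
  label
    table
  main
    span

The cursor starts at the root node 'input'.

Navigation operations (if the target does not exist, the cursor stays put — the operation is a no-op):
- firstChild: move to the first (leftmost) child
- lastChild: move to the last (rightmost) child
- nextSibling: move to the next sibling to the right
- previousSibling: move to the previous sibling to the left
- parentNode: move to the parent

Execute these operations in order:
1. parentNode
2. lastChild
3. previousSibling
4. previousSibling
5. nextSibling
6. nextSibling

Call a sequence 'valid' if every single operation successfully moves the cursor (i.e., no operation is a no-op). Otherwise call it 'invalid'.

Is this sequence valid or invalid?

Answer: invalid

Derivation:
After 1 (parentNode): input (no-op, stayed)
After 2 (lastChild): main
After 3 (previousSibling): label
After 4 (previousSibling): img
After 5 (nextSibling): label
After 6 (nextSibling): main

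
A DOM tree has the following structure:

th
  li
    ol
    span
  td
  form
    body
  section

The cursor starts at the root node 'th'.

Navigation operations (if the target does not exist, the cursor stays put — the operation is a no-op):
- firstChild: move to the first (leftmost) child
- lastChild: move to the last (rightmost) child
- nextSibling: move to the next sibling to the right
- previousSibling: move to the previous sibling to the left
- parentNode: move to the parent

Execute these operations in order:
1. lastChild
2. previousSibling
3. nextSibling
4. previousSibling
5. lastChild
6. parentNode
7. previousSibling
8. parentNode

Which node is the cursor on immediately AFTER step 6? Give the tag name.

Answer: form

Derivation:
After 1 (lastChild): section
After 2 (previousSibling): form
After 3 (nextSibling): section
After 4 (previousSibling): form
After 5 (lastChild): body
After 6 (parentNode): form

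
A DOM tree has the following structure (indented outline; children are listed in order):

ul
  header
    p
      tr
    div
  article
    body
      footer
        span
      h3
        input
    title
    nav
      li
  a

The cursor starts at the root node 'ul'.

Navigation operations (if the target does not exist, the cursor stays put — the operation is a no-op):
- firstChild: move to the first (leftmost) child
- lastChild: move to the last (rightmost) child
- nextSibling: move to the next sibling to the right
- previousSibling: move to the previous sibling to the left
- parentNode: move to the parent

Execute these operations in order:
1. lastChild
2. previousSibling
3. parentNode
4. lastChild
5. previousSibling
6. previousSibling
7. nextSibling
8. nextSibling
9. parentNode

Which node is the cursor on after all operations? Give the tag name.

After 1 (lastChild): a
After 2 (previousSibling): article
After 3 (parentNode): ul
After 4 (lastChild): a
After 5 (previousSibling): article
After 6 (previousSibling): header
After 7 (nextSibling): article
After 8 (nextSibling): a
After 9 (parentNode): ul

Answer: ul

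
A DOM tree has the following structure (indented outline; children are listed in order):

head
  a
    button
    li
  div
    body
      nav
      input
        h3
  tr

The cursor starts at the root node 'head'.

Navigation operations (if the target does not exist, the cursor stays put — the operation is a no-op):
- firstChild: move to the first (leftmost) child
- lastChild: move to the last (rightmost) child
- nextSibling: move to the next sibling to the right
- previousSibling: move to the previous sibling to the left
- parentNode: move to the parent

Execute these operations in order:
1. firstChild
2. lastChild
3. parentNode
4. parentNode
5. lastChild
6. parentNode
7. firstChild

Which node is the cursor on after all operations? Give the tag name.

Answer: a

Derivation:
After 1 (firstChild): a
After 2 (lastChild): li
After 3 (parentNode): a
After 4 (parentNode): head
After 5 (lastChild): tr
After 6 (parentNode): head
After 7 (firstChild): a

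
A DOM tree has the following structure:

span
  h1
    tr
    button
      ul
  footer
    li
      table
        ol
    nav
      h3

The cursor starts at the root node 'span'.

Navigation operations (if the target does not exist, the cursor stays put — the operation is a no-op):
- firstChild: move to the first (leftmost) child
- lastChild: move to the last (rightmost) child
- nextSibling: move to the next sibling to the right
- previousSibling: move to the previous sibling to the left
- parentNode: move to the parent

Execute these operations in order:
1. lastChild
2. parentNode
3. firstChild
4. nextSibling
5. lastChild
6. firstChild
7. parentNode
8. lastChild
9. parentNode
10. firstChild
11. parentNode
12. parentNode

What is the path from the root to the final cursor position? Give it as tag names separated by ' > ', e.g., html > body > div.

After 1 (lastChild): footer
After 2 (parentNode): span
After 3 (firstChild): h1
After 4 (nextSibling): footer
After 5 (lastChild): nav
After 6 (firstChild): h3
After 7 (parentNode): nav
After 8 (lastChild): h3
After 9 (parentNode): nav
After 10 (firstChild): h3
After 11 (parentNode): nav
After 12 (parentNode): footer

Answer: span > footer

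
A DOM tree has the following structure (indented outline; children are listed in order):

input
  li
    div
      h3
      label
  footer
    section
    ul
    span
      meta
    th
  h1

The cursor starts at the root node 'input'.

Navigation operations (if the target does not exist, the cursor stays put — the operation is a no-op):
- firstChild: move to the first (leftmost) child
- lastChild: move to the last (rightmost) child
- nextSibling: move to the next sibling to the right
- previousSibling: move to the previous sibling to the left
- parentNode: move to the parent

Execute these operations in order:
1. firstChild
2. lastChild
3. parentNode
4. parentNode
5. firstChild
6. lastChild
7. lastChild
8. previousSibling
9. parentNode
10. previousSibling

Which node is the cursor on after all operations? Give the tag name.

Answer: div

Derivation:
After 1 (firstChild): li
After 2 (lastChild): div
After 3 (parentNode): li
After 4 (parentNode): input
After 5 (firstChild): li
After 6 (lastChild): div
After 7 (lastChild): label
After 8 (previousSibling): h3
After 9 (parentNode): div
After 10 (previousSibling): div (no-op, stayed)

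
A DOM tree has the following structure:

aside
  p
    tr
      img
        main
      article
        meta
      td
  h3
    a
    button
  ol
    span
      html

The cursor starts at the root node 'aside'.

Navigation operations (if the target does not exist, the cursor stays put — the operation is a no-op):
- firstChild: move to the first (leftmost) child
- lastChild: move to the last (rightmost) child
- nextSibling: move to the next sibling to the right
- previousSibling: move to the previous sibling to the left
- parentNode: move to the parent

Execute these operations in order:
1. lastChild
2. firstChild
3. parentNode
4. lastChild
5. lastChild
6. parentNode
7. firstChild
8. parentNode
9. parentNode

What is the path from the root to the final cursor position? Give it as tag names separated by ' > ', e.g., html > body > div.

After 1 (lastChild): ol
After 2 (firstChild): span
After 3 (parentNode): ol
After 4 (lastChild): span
After 5 (lastChild): html
After 6 (parentNode): span
After 7 (firstChild): html
After 8 (parentNode): span
After 9 (parentNode): ol

Answer: aside > ol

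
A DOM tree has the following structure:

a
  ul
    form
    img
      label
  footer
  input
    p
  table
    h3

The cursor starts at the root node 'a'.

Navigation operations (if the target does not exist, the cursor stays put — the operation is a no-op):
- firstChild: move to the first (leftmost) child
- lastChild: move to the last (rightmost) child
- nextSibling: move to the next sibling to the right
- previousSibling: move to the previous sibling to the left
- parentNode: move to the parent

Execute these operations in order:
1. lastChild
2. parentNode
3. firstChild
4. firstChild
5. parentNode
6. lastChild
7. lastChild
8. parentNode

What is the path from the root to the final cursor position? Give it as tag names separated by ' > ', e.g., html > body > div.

After 1 (lastChild): table
After 2 (parentNode): a
After 3 (firstChild): ul
After 4 (firstChild): form
After 5 (parentNode): ul
After 6 (lastChild): img
After 7 (lastChild): label
After 8 (parentNode): img

Answer: a > ul > img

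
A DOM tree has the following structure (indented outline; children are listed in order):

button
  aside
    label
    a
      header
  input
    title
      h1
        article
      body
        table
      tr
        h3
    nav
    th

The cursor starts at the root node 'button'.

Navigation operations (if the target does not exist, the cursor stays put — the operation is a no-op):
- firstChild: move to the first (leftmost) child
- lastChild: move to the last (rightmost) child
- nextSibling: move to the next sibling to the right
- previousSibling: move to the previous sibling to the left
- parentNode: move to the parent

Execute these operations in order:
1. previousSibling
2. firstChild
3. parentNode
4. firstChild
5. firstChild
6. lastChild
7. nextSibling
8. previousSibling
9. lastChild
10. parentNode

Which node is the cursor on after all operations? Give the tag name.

Answer: aside

Derivation:
After 1 (previousSibling): button (no-op, stayed)
After 2 (firstChild): aside
After 3 (parentNode): button
After 4 (firstChild): aside
After 5 (firstChild): label
After 6 (lastChild): label (no-op, stayed)
After 7 (nextSibling): a
After 8 (previousSibling): label
After 9 (lastChild): label (no-op, stayed)
After 10 (parentNode): aside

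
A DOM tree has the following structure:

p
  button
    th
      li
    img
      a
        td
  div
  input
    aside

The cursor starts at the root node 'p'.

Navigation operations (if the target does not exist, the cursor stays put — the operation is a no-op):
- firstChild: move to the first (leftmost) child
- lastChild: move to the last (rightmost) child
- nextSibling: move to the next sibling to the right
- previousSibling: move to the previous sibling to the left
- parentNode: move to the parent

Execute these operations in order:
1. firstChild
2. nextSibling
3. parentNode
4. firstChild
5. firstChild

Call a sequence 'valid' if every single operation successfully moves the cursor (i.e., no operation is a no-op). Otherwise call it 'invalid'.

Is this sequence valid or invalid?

Answer: valid

Derivation:
After 1 (firstChild): button
After 2 (nextSibling): div
After 3 (parentNode): p
After 4 (firstChild): button
After 5 (firstChild): th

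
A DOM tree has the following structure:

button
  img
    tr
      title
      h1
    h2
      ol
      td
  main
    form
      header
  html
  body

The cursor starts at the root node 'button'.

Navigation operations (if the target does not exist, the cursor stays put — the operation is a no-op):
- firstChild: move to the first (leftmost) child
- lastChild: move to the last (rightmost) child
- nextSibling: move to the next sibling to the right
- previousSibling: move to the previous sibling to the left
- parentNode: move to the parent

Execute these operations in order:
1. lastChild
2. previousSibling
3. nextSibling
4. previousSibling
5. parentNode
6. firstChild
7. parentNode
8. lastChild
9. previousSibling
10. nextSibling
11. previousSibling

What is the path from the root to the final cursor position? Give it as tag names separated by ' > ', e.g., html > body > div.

Answer: button > html

Derivation:
After 1 (lastChild): body
After 2 (previousSibling): html
After 3 (nextSibling): body
After 4 (previousSibling): html
After 5 (parentNode): button
After 6 (firstChild): img
After 7 (parentNode): button
After 8 (lastChild): body
After 9 (previousSibling): html
After 10 (nextSibling): body
After 11 (previousSibling): html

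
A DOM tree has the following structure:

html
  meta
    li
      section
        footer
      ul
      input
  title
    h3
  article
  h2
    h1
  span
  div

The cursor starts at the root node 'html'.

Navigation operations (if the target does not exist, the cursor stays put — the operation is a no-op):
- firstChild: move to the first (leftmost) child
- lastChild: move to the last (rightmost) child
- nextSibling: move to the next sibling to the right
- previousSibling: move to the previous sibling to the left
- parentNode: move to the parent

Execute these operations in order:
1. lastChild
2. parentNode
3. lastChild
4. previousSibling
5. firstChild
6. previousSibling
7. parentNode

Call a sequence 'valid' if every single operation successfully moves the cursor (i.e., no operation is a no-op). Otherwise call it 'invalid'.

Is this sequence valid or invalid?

After 1 (lastChild): div
After 2 (parentNode): html
After 3 (lastChild): div
After 4 (previousSibling): span
After 5 (firstChild): span (no-op, stayed)
After 6 (previousSibling): h2
After 7 (parentNode): html

Answer: invalid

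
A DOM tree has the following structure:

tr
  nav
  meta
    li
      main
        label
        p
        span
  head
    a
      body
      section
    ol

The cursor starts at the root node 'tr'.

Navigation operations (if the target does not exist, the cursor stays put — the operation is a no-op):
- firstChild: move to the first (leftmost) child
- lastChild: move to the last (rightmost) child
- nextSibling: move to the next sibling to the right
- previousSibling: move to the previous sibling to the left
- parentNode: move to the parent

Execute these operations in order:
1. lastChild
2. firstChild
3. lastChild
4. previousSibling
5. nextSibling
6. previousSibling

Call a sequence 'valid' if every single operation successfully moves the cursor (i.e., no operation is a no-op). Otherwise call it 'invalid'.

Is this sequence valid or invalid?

After 1 (lastChild): head
After 2 (firstChild): a
After 3 (lastChild): section
After 4 (previousSibling): body
After 5 (nextSibling): section
After 6 (previousSibling): body

Answer: valid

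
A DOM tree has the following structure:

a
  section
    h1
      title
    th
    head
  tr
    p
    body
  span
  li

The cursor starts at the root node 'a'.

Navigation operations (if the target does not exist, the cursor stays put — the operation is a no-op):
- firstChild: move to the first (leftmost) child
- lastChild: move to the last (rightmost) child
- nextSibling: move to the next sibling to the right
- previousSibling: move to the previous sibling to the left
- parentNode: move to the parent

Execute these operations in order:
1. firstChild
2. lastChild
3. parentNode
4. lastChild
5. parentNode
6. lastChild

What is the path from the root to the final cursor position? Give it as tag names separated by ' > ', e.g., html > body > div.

After 1 (firstChild): section
After 2 (lastChild): head
After 3 (parentNode): section
After 4 (lastChild): head
After 5 (parentNode): section
After 6 (lastChild): head

Answer: a > section > head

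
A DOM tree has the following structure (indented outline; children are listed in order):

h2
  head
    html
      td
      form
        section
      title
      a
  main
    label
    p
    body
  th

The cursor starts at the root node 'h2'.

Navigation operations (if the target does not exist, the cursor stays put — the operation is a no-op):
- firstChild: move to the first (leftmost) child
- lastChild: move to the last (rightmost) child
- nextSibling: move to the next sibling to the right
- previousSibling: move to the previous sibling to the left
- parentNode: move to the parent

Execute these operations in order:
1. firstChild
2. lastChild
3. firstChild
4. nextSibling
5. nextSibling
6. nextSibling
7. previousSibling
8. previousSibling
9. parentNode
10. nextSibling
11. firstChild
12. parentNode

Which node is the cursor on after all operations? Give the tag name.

Answer: html

Derivation:
After 1 (firstChild): head
After 2 (lastChild): html
After 3 (firstChild): td
After 4 (nextSibling): form
After 5 (nextSibling): title
After 6 (nextSibling): a
After 7 (previousSibling): title
After 8 (previousSibling): form
After 9 (parentNode): html
After 10 (nextSibling): html (no-op, stayed)
After 11 (firstChild): td
After 12 (parentNode): html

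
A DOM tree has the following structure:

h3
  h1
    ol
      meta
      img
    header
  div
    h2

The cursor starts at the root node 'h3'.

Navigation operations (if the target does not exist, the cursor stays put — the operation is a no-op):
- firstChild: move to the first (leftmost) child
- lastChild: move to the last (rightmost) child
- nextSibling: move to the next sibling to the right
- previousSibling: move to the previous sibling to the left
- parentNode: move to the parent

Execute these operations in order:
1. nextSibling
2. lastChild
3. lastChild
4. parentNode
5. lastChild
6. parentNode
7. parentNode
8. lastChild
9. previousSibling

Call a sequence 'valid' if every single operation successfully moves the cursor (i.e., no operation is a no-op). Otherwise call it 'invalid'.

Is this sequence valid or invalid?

Answer: invalid

Derivation:
After 1 (nextSibling): h3 (no-op, stayed)
After 2 (lastChild): div
After 3 (lastChild): h2
After 4 (parentNode): div
After 5 (lastChild): h2
After 6 (parentNode): div
After 7 (parentNode): h3
After 8 (lastChild): div
After 9 (previousSibling): h1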